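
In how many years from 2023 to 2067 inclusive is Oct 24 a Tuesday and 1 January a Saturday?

Check each year's weekday for Oct 24 and 1 January:
  2023: Tue/Sun  2024: Thu/Mon  2025: Fri/Wed  2026: Sat/Thu  2027: Sun/Fri  2028: Tue/Sat ✓  2029: Wed/Mon  2030: Thu/Tue  2031: Fri/Wed  2032: Sun/Thu  2033: Mon/Sat  2034: Tue/Sun  2035: Wed/Mon  2036: Fri/Tue  …(17 more)…  2054: Sat/Thu  2055: Sun/Fri  2056: Tue/Sat ✓  2057: Wed/Mon  2058: Thu/Tue  2059: Fri/Wed  2060: Sun/Thu  2061: Mon/Sat  2062: Tue/Sun  2063: Wed/Mon  2064: Fri/Tue  2065: Sat/Thu  2066: Sun/Fri  2067: Mon/Sat
Both conditions hold in: 2028, 2056 — 2.

2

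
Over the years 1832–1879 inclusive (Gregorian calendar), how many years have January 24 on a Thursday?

7

Track January 24's weekday year by year (advancing +1, or +2 across a Feb 29):
  1832: Tue  1833: Thu (+2) ✓  1834: Fri (+1)  1835: Sat (+1)  1836: Sun (+1)
  1837: Tue (+2)  1838: Wed (+1)  1839: Thu (+1) ✓  1840: Fri (+1)  1841: Sun (+2)
  1842: Mon (+1)  1843: Tue (+1)  1844: Wed (+1)  1845: Fri (+2)  … (20 more years) …
  1866: Wed (+1)  1867: Thu (+1) ✓  1868: Fri (+1)  1869: Sun (+2)  1870: Mon (+1)
  1871: Tue (+1)  1872: Wed (+1)  1873: Fri (+2)  1874: Sat (+1)  1875: Sun (+1)
  1876: Mon (+1)  1877: Wed (+2)  1878: Thu (+1) ✓  1879: Fri (+1)
Thursday years: 1833, 1839, 1850, 1856, 1861, 1867, 1878 — 7 in total.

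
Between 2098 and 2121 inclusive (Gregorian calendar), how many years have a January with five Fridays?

11

January has 31 days; it has five Fridays when Friday falls among the first (month-length − 28) days — i.e. when January 1 is one of Friday/Thursday/Wednesday.
January 1 by year: 2098:Wed✓ 2099:Thu✓ 2100:Fri✓ 2101:Sat 2102:Sun 2103:Mon 2104:Tue 2105:Thu✓ 2106:Fri✓ 2107:Sat 2108:Sun 2109:Tue 2110:Wed✓ 2111:Thu✓ 2112:Fri✓ 2113:Sun 2114:Mon 2115:Tue 2116:Wed✓ 2117:Fri✓ 2118:Sat 2119:Sun 2120:Mon 2121:Wed✓
Years with five Fridays: 2098, 2099, 2100, 2105, 2106, 2110, 2111, 2112, 2116, 2117, 2121 → 11.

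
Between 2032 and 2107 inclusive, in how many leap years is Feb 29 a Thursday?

Leap years in 2032–2107: 18 of them.
Feb 29 weekday advances by 5 (mod 7) from one leap year to the next four years later (or differs when a century non-leap intervenes).
Leap-day weekdays: 2032:Sun 2036:Fri 2040:Wed 2044:Mon 2048:Sat 2052:Thu✓ 2056:Tue 2060:Sun 2064:Fri 2068:Wed 2072:Mon 2076:Sat 2080:Thu✓ 2084:Tue 2088:Sun 2092:Fri 2096:Wed 2104:Fri
Thursday: 2052, 2080 → 2.

2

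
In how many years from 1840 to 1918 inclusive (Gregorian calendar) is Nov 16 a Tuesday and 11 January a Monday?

9

Check each year's weekday for Nov 16 and 11 January:
  1840: Mon/Sat  1841: Tue/Mon ✓  1842: Wed/Tue  1843: Thu/Wed  1844: Sat/Thu  1845: Sun/Sat  1846: Mon/Sun  1847: Tue/Mon ✓  1848: Thu/Tue  1849: Fri/Thu  1850: Sat/Fri  1851: Sun/Sat  1852: Tue/Sun  1853: Wed/Tue  …(51 more)…  1905: Thu/Wed  1906: Fri/Thu  1907: Sat/Fri  1908: Mon/Sat  1909: Tue/Mon ✓  1910: Wed/Tue  1911: Thu/Wed  1912: Sat/Thu  1913: Sun/Sat  1914: Mon/Sun  1915: Tue/Mon ✓  1916: Thu/Tue  1917: Fri/Thu  1918: Sat/Fri
Both conditions hold in: 1841, 1847, 1858, 1869, 1875, 1886, 1897, 1909, 1915 — 9.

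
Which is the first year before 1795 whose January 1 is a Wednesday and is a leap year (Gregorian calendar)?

1772

Jan 1 advances by 2 weekdays after a leap year and by 1 after a common year.
1795: Jan 1 is Thursday.
1794: Wednesday
1793: Tuesday
1792: Sunday (leap)
1791: Saturday
1790: Friday
1789: Thursday
1788: Tuesday (leap)
1787: Monday
1786: Sunday
1785: Saturday
1784: Thursday (leap)
1783: Wednesday
1782: Tuesday
1781: Monday
1780: Saturday (leap)
1779: Friday
1778: Thursday
1777: Wednesday
1776: Monday (leap)
1775: Sunday
1774: Saturday
1773: Friday
1772: Wednesday (leap)
1772 begins on a Wednesday and is a leap year.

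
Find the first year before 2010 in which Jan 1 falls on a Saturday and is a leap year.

2000

Jan 1 advances by 2 weekdays after a leap year and by 1 after a common year.
2010: Jan 1 is Friday.
2009: Thursday
2008: Tuesday (leap)
2007: Monday
2006: Sunday
2005: Saturday
2004: Thursday (leap)
2003: Wednesday
2002: Tuesday
2001: Monday
2000: Saturday (leap)
2000 begins on a Saturday and is a leap year.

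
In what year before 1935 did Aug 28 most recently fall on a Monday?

From one year to the next, a fixed date's weekday advances by 1, or by 2 when a Feb 29 lies between the two dates.
1935: August 28 is Wednesday.
1934: Tuesday (−1)
1933: Monday (−1)
Aug 28 falls on a Monday in 1933.

1933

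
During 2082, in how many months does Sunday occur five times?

4

A month of length L has five Sundays iff its first Sunday is on day ≤ L−28 (so day 1–3 in a 31-day month, 1–2 in a 30-day month, day 1 in a leap February).
Checking each month of 2082: Jan starts Thu (31d); Feb starts Sun (28d); Mar starts Sun (31d) ✓; Apr starts Wed (30d); May starts Fri (31d) ✓; Jun starts Mon (30d); Jul starts Wed (31d); Aug starts Sat (31d) ✓; Sep starts Tue (30d); Oct starts Thu (31d); Nov starts Sun (30d) ✓; Dec starts Tue (31d).
Five-Sunday months: March, May, August, November → 4.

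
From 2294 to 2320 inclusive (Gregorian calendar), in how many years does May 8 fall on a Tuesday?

Track May 8's weekday year by year (advancing +1, or +2 across a Feb 29):
  2294: Tue ✓  2295: Wed (+1)  2296: Fri (+2)  2297: Sat (+1)  2298: Sun (+1)
  2299: Mon (+1)  2300: Tue (+1) ✓  2301: Wed (+1)  2302: Thu (+1)  2303: Fri (+1)
  2304: Sun (+2)  2305: Mon (+1)  2306: Tue (+1) ✓  2307: Wed (+1)  2308: Fri (+2)
  2309: Sat (+1)  2310: Sun (+1)  2311: Mon (+1)  2312: Wed (+2)  2313: Thu (+1)
  2314: Fri (+1)  2315: Sat (+1)  2316: Mon (+2)  2317: Tue (+1) ✓  2318: Wed (+1)
  2319: Thu (+1)  2320: Sat (+2)
Tuesday years: 2294, 2300, 2306, 2317 — 4 in total.

4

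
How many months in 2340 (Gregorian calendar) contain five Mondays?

A month of length L has five Mondays iff its first Monday is on day ≤ L−28 (so day 1–3 in a 31-day month, 1–2 in a 30-day month, day 1 in a leap February).
Checking each month of 2340: Jan starts Mon (31d) ✓; Feb starts Thu (29d); Mar starts Fri (31d); Apr starts Mon (30d) ✓; May starts Wed (31d); Jun starts Sat (30d); Jul starts Mon (31d) ✓; Aug starts Thu (31d); Sep starts Sun (30d) ✓; Oct starts Tue (31d); Nov starts Fri (30d); Dec starts Sun (31d) ✓.
Five-Monday months: January, April, July, September, December → 5.

5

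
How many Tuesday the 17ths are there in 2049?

Check the 17th of each month of 2049: Jan 17: Sun, Feb 17: Wed, Mar 17: Wed, Apr 17: Sat, May 17: Mon, Jun 17: Thu, Jul 17: Sat, Aug 17: Tue, Sep 17: Fri, Oct 17: Sun, Nov 17: Wed, Dec 17: Fri.
Tuesday occurs in August — 1 month.

1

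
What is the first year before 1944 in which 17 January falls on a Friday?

1941

From one year to the next, a fixed date's weekday advances by 1, or by 2 when a Feb 29 lies between the two dates.
1944: January 17 is Monday.
1943: Sunday (−1)
1942: Saturday (−1)
1941: Friday (−1)
17 January falls on a Friday in 1941.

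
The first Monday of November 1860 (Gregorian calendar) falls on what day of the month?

November 1, 1860 is a Thursday, so the first Monday is the 5th.
The first Monday is 5 + 0 = 5.

5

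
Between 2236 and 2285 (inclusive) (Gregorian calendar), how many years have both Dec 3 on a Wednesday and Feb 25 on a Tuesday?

Check each year's weekday for Dec 3 and Feb 25:
  2236: Sat/Thu  2237: Sun/Sat  2238: Mon/Sun  2239: Tue/Mon  2240: Thu/Tue  2241: Fri/Thu  2242: Sat/Fri  2243: Sun/Sat  2244: Tue/Sun  2245: Wed/Tue ✓  2246: Thu/Wed  2247: Fri/Thu  2248: Sun/Fri  2249: Mon/Sun  …(22 more)…  2272: Tue/Sun  2273: Wed/Tue ✓  2274: Thu/Wed  2275: Fri/Thu  2276: Sun/Fri  2277: Mon/Sun  2278: Tue/Mon  2279: Wed/Tue ✓  2280: Fri/Wed  2281: Sat/Fri  2282: Sun/Sat  2283: Mon/Sun  2284: Wed/Mon  2285: Thu/Wed
Both conditions hold in: 2245, 2251, 2262, 2273, 2279 — 5.

5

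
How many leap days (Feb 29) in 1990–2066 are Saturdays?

3

Leap years in 1990–2066: 19 of them.
Feb 29 weekday advances by 5 (mod 7) from one leap year to the next four years later (or differs when a century non-leap intervenes).
Leap-day weekdays: 1992:Sat✓ 1996:Thu 2000:Tue 2004:Sun 2008:Fri 2012:Wed 2016:Mon 2020:Sat✓ 2024:Thu 2028:Tue 2032:Sun 2036:Fri 2040:Wed 2044:Mon 2048:Sat✓ 2052:Thu 2056:Tue 2060:Sun 2064:Fri
Saturday: 1992, 2020, 2048 → 3.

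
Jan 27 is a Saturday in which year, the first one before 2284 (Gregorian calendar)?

From one year to the next, a fixed date's weekday advances by 1, or by 2 when a Feb 29 lies between the two dates.
2284: January 27 is Sunday.
2283: Saturday (−1)
Jan 27 falls on a Saturday in 2283.

2283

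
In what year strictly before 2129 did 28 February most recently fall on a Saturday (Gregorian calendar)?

From one year to the next, a fixed date's weekday advances by 1, or by 2 when a Feb 29 lies between the two dates.
2129: February 28 is Monday.
2128: Saturday (−2)
28 February falls on a Saturday in 2128.

2128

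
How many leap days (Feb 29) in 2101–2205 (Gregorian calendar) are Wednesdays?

5

Leap years in 2101–2205: 25 of them.
Feb 29 weekday advances by 5 (mod 7) from one leap year to the next four years later (or differs when a century non-leap intervenes).
Leap-day weekdays: 2104:Fri 2108:Wed✓ 2112:Mon 2116:Sat 2120:Thu 2124:Tue 2128:Sun 2132:Fri 2136:Wed✓ 2140:Mon 2144:Sat 2148:Thu 2152:Tue 2156:Sun 2160:Fri 2164:Wed✓ 2168:Mon 2172:Sat 2176:Thu 2180:Tue 2184:Sun 2188:Fri 2192:Wed✓ 2196:Mon 2204:Wed✓
Wednesday: 2108, 2136, 2164, 2192, 2204 → 5.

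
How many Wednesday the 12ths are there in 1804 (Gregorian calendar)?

2

Check the 12th of each month of 1804: Jan 12: Thu, Feb 12: Sun, Mar 12: Mon, Apr 12: Thu, May 12: Sat, Jun 12: Tue, Jul 12: Thu, Aug 12: Sun, Sep 12: Wed, Oct 12: Fri, Nov 12: Mon, Dec 12: Wed.
Wednesday occurs in September, December — 2 months.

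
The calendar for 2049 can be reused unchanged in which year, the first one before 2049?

2038

Two years share a calendar iff Jan 1 falls on the same weekday and both are leap or both are common. 2049: Jan 1 is Friday, common year.
2048: Jan 1 Wednesday, leap
2047: Jan 1 Tuesday, common
2046: Jan 1 Monday, common
2045: Jan 1 Sunday, common
2044: Jan 1 Friday, leap
2043: Jan 1 Thursday, common
2042: Jan 1 Wednesday, common
2041: Jan 1 Tuesday, common
2040: Jan 1 Sunday, leap
2039: Jan 1 Saturday, common
2038: Jan 1 Friday, common
2038 matches on both conditions.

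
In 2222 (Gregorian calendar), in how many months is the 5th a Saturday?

2

Check the 5th of each month of 2222: Jan 5: Sat, Feb 5: Tue, Mar 5: Tue, Apr 5: Fri, May 5: Sun, Jun 5: Wed, Jul 5: Fri, Aug 5: Mon, Sep 5: Thu, Oct 5: Sat, Nov 5: Tue, Dec 5: Thu.
Saturday occurs in January, October — 2 months.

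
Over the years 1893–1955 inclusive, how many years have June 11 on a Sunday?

Track June 11's weekday year by year (advancing +1, or +2 across a Feb 29):
  1893: Sun ✓  1894: Mon (+1)  1895: Tue (+1)  1896: Thu (+2)  1897: Fri (+1)
  1898: Sat (+1)  1899: Sun (+1) ✓  1900: Mon (+1)  1901: Tue (+1)  1902: Wed (+1)
  1903: Thu (+1)  1904: Sat (+2)  1905: Sun (+1) ✓  1906: Mon (+1)  … (35 more years) …
  1942: Thu (+1)  1943: Fri (+1)  1944: Sun (+2) ✓  1945: Mon (+1)  1946: Tue (+1)
  1947: Wed (+1)  1948: Fri (+2)  1949: Sat (+1)  1950: Sun (+1) ✓  1951: Mon (+1)
  1952: Wed (+2)  1953: Thu (+1)  1954: Fri (+1)  1955: Sat (+1)
Sunday years: 1893, 1899, 1905, 1911, 1916, 1922, 1933, 1939, 1944, 1950 — 10 in total.

10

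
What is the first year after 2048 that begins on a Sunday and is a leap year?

Jan 1 advances by 2 weekdays after a leap year and by 1 after a common year.
2048: Jan 1 is Wednesday (leap).
2049: Friday
2050: Saturday
2051: Sunday
2052: Monday (leap)
2053: Wednesday
2054: Thursday
2055: Friday
2056: Saturday (leap)
2057: Monday
2058: Tuesday
2059: Wednesday
2060: Thursday (leap)
2061: Saturday
2062: Sunday
2063: Monday
2064: Tuesday (leap)
2065: Thursday
2066: Friday
2067: Saturday
2068: Sunday (leap)
2068 begins on a Sunday and is a leap year.

2068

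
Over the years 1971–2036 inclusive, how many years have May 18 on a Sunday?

Track May 18's weekday year by year (advancing +1, or +2 across a Feb 29):
  1971: Tue  1972: Thu (+2)  1973: Fri (+1)  1974: Sat (+1)  1975: Sun (+1) ✓
  1976: Tue (+2)  1977: Wed (+1)  1978: Thu (+1)  1979: Fri (+1)  1980: Sun (+2) ✓
  1981: Mon (+1)  1982: Tue (+1)  1983: Wed (+1)  1984: Fri (+2)  … (38 more years) …
  2023: Thu (+1)  2024: Sat (+2)  2025: Sun (+1) ✓  2026: Mon (+1)  2027: Tue (+1)
  2028: Thu (+2)  2029: Fri (+1)  2030: Sat (+1)  2031: Sun (+1) ✓  2032: Tue (+2)
  2033: Wed (+1)  2034: Thu (+1)  2035: Fri (+1)  2036: Sun (+2) ✓
Sunday years: 1975, 1980, 1986, 1997, 2003, 2008, 2014, 2025, 2031, 2036 — 10 in total.

10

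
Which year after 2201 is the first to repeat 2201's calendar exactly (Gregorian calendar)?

Two years share a calendar iff Jan 1 falls on the same weekday and both are leap or both are common. 2201: Jan 1 is Thursday, common year.
2202: Jan 1 Friday, common
2203: Jan 1 Saturday, common
2204: Jan 1 Sunday, leap
2205: Jan 1 Tuesday, common
2206: Jan 1 Wednesday, common
2207: Jan 1 Thursday, common
2207 matches on both conditions.

2207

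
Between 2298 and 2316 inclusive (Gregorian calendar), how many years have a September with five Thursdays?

September has 30 days; it has five Thursdays when Thursday falls among the first (month-length − 28) days — i.e. when September 1 is one of Thursday/Wednesday.
September 1 by year: 2298:Thu✓ 2299:Fri 2300:Sat 2301:Sun 2302:Mon 2303:Tue 2304:Thu✓ 2305:Fri 2306:Sat 2307:Sun 2308:Tue 2309:Wed✓ 2310:Thu✓ 2311:Fri 2312:Sun 2313:Mon 2314:Tue 2315:Wed✓ 2316:Fri
Years with five Thursdays: 2298, 2304, 2309, 2310, 2315 → 5.

5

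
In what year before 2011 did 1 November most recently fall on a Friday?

2002

From one year to the next, a fixed date's weekday advances by 1, or by 2 when a Feb 29 lies between the two dates.
2011: November 1 is Tuesday.
2010: Monday (−1)
2009: Sunday (−1)
2008: Saturday (−1)
2007: Thursday (−2)
2006: Wednesday (−1)
2005: Tuesday (−1)
2004: Monday (−1)
2003: Saturday (−2)
2002: Friday (−1)
1 November falls on a Friday in 2002.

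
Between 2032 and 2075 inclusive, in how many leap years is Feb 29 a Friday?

2

Leap years in 2032–2075: 11 of them.
Feb 29 weekday advances by 5 (mod 7) from one leap year to the next four years later (or differs when a century non-leap intervenes).
Leap-day weekdays: 2032:Sun 2036:Fri✓ 2040:Wed 2044:Mon 2048:Sat 2052:Thu 2056:Tue 2060:Sun 2064:Fri✓ 2068:Wed 2072:Mon
Friday: 2036, 2064 → 2.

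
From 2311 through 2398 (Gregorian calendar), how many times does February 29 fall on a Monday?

3

Leap years in 2311–2398: 22 of them.
Feb 29 weekday advances by 5 (mod 7) from one leap year to the next four years later (or differs when a century non-leap intervenes).
Leap-day weekdays: 2312:Thu 2316:Tue 2320:Sun 2324:Fri 2328:Wed 2332:Mon✓ 2336:Sat 2340:Thu 2344:Tue 2348:Sun 2352:Fri 2356:Wed 2360:Mon✓ 2364:Sat 2368:Thu 2372:Tue 2376:Sun 2380:Fri 2384:Wed 2388:Mon✓ 2392:Sat 2396:Thu
Monday: 2332, 2360, 2388 → 3.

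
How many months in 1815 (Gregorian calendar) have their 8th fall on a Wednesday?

3

Check the 8th of each month of 1815: Jan 8: Sun, Feb 8: Wed, Mar 8: Wed, Apr 8: Sat, May 8: Mon, Jun 8: Thu, Jul 8: Sat, Aug 8: Tue, Sep 8: Fri, Oct 8: Sun, Nov 8: Wed, Dec 8: Fri.
Wednesday occurs in February, March, November — 3 months.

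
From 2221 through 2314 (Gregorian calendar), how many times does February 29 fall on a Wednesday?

Leap years in 2221–2314: 22 of them.
Feb 29 weekday advances by 5 (mod 7) from one leap year to the next four years later (or differs when a century non-leap intervenes).
Leap-day weekdays: 2224:Sun 2228:Fri 2232:Wed✓ 2236:Mon 2240:Sat 2244:Thu 2248:Tue 2252:Sun 2256:Fri 2260:Wed✓ 2264:Mon 2268:Sat 2272:Thu 2276:Tue 2280:Sun 2284:Fri 2288:Wed✓ 2292:Mon 2296:Sat 2304:Mon 2308:Sat 2312:Thu
Wednesday: 2232, 2260, 2288 → 3.

3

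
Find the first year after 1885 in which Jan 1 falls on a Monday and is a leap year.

Jan 1 advances by 2 weekdays after a leap year and by 1 after a common year.
1885: Jan 1 is Thursday.
1886: Friday
1887: Saturday
1888: Sunday (leap)
1889: Tuesday
1890: Wednesday
1891: Thursday
1892: Friday (leap)
1893: Sunday
1894: Monday
1895: Tuesday
1896: Wednesday (leap)
1897: Friday
1898: Saturday
1899: Sunday
1900: Monday
1901: Tuesday
1902: Wednesday
1903: Thursday
1904: Friday (leap)
1905: Sunday
1906: Monday
1907: Tuesday
1908: Wednesday (leap)
1909: Friday
1910: Saturday
1911: Sunday
1912: Monday (leap)
1912 begins on a Monday and is a leap year.

1912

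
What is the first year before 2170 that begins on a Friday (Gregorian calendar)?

2168

Jan 1 advances by 2 weekdays after a leap year and by 1 after a common year.
2170: Jan 1 is Monday.
2169: Sunday
2168: Friday (leap)
2168 begins on a Friday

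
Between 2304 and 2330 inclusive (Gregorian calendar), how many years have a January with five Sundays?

January has 31 days; it has five Sundays when Sunday falls among the first (month-length − 28) days — i.e. when January 1 is one of Sunday/Saturday/Friday.
January 1 by year: 2304:Fri✓ 2305:Sun✓ 2306:Mon 2307:Tue 2308:Wed 2309:Fri✓ 2310:Sat✓ 2311:Sun✓ 2312:Mon 2313:Wed 2314:Thu 2315:Fri✓ 2316:Sat✓ 2317:Mon 2318:Tue 2319:Wed 2320:Thu 2321:Sat✓ 2322:Sun✓ 2323:Mon 2324:Tue 2325:Thu 2326:Fri✓ 2327:Sat✓ 2328:Sun✓ 2329:Tue 2330:Wed
Years with five Sundays: 2304, 2305, 2309, 2310, 2311, 2315, 2316, 2321, 2322, 2326, 2327, 2328 → 12.

12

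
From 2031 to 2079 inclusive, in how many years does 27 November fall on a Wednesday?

Track 27 November's weekday year by year (advancing +1, or +2 across a Feb 29):
  2031: Thu  2032: Sat (+2)  2033: Sun (+1)  2034: Mon (+1)  2035: Tue (+1)
  2036: Thu (+2)  2037: Fri (+1)  2038: Sat (+1)  2039: Sun (+1)  2040: Tue (+2)
  2041: Wed (+1) ✓  2042: Thu (+1)  2043: Fri (+1)  2044: Sun (+2)  … (21 more years) …
  2066: Sat (+1)  2067: Sun (+1)  2068: Tue (+2)  2069: Wed (+1) ✓  2070: Thu (+1)
  2071: Fri (+1)  2072: Sun (+2)  2073: Mon (+1)  2074: Tue (+1)  2075: Wed (+1) ✓
  2076: Fri (+2)  2077: Sat (+1)  2078: Sun (+1)  2079: Mon (+1)
Wednesday years: 2041, 2047, 2052, 2058, 2069, 2075 — 6 in total.

6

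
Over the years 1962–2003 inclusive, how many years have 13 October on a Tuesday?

Track 13 October's weekday year by year (advancing +1, or +2 across a Feb 29):
  1962: Sat  1963: Sun (+1)  1964: Tue (+2) ✓  1965: Wed (+1)  1966: Thu (+1)
  1967: Fri (+1)  1968: Sun (+2)  1969: Mon (+1)  1970: Tue (+1) ✓  1971: Wed (+1)
  1972: Fri (+2)  1973: Sat (+1)  1974: Sun (+1)  1975: Mon (+1)  … (14 more years) …
  1990: Sat (+1)  1991: Sun (+1)  1992: Tue (+2) ✓  1993: Wed (+1)  1994: Thu (+1)
  1995: Fri (+1)  1996: Sun (+2)  1997: Mon (+1)  1998: Tue (+1) ✓  1999: Wed (+1)
  2000: Fri (+2)  2001: Sat (+1)  2002: Sun (+1)  2003: Mon (+1)
Tuesday years: 1964, 1970, 1981, 1987, 1992, 1998 — 6 in total.

6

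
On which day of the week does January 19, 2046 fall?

Friday

January 1, 2046 is a Monday.
January 19 is day 19 of the year, i.e. 18 days after Jan 1.
18 mod 7 = 4, so advance 4 weekdays from Monday: Friday.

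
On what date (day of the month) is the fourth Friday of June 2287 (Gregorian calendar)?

24

June 1, 2287 is a Wednesday, so the first Friday is the 3rd.
The fourth Friday is 3 + 21 = 24.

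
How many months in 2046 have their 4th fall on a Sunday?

Check the 4th of each month of 2046: Jan 4: Thu, Feb 4: Sun, Mar 4: Sun, Apr 4: Wed, May 4: Fri, Jun 4: Mon, Jul 4: Wed, Aug 4: Sat, Sep 4: Tue, Oct 4: Thu, Nov 4: Sun, Dec 4: Tue.
Sunday occurs in February, March, November — 3 months.

3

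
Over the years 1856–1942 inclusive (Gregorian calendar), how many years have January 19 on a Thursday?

Track January 19's weekday year by year (advancing +1, or +2 across a Feb 29):
  1856: Sat  1857: Mon (+2)  1858: Tue (+1)  1859: Wed (+1)  1860: Thu (+1) ✓
  1861: Sat (+2)  1862: Sun (+1)  1863: Mon (+1)  1864: Tue (+1)  1865: Thu (+2) ✓
  1866: Fri (+1)  1867: Sat (+1)  1868: Sun (+1)  1869: Tue (+2)  … (59 more years) …
  1929: Sat (+2)  1930: Sun (+1)  1931: Mon (+1)  1932: Tue (+1)  1933: Thu (+2) ✓
  1934: Fri (+1)  1935: Sat (+1)  1936: Sun (+1)  1937: Tue (+2)  1938: Wed (+1)
  1939: Thu (+1) ✓  1940: Fri (+1)  1941: Sun (+2)  1942: Mon (+1)
Thursday years: 1860, 1865, 1871, 1882, 1888, 1893, 1899, 1905, 1911, 1922, 1928, 1933, 1939 — 13 in total.

13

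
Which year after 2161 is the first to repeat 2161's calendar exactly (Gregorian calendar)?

2167

Two years share a calendar iff Jan 1 falls on the same weekday and both are leap or both are common. 2161: Jan 1 is Thursday, common year.
2162: Jan 1 Friday, common
2163: Jan 1 Saturday, common
2164: Jan 1 Sunday, leap
2165: Jan 1 Tuesday, common
2166: Jan 1 Wednesday, common
2167: Jan 1 Thursday, common
2167 matches on both conditions.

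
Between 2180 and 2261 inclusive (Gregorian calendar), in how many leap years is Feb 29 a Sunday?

Leap years in 2180–2261: 20 of them.
Feb 29 weekday advances by 5 (mod 7) from one leap year to the next four years later (or differs when a century non-leap intervenes).
Leap-day weekdays: 2180:Tue 2184:Sun✓ 2188:Fri 2192:Wed 2196:Mon 2204:Wed 2208:Mon 2212:Sat 2216:Thu 2220:Tue 2224:Sun✓ 2228:Fri 2232:Wed 2236:Mon 2240:Sat 2244:Thu 2248:Tue 2252:Sun✓ 2256:Fri 2260:Wed
Sunday: 2184, 2224, 2252 → 3.

3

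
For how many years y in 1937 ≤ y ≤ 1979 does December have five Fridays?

December has 31 days; it has five Fridays when Friday falls among the first (month-length − 28) days — i.e. when December 1 is one of Friday/Thursday/Wednesday.
December 1 by year: 1937:Wed✓ 1938:Thu✓ 1939:Fri✓ 1940:Sun 1941:Mon 1942:Tue 1943:Wed✓ 1944:Fri✓ 1945:Sat 1946:Sun 1947:Mon 1948:Wed✓ 1949:Thu✓ 1950:Fri✓ 1951:Sat …(13 more)… 1965:Wed✓ 1966:Thu✓ 1967:Fri✓ 1968:Sun 1969:Mon 1970:Tue 1971:Wed✓ 1972:Fri✓ 1973:Sat 1974:Sun 1975:Mon 1976:Wed✓ 1977:Thu✓ 1978:Fri✓ 1979:Sat
Years with five Fridays: 1937, 1938, 1939, 1943, 1944, 1948, 1949, 1950, 1954, 1955, 1960, 1961, 1965, 1966, 1967, 1971, 1972, 1976, 1977, 1978 → 20.

20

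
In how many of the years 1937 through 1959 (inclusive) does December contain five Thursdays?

December has 31 days; it has five Thursdays when Thursday falls among the first (month-length − 28) days — i.e. when December 1 is one of Thursday/Wednesday/Tuesday.
December 1 by year: 1937:Wed✓ 1938:Thu✓ 1939:Fri 1940:Sun 1941:Mon 1942:Tue✓ 1943:Wed✓ 1944:Fri 1945:Sat 1946:Sun 1947:Mon 1948:Wed✓ 1949:Thu✓ 1950:Fri 1951:Sat 1952:Mon 1953:Tue✓ 1954:Wed✓ 1955:Thu✓ 1956:Sat 1957:Sun 1958:Mon 1959:Tue✓
Years with five Thursdays: 1937, 1938, 1942, 1943, 1948, 1949, 1953, 1954, 1955, 1959 → 10.

10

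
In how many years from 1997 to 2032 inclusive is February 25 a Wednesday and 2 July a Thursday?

4

Check each year's weekday for February 25 and 2 July:
  1997: Tue/Wed  1998: Wed/Thu ✓  1999: Thu/Fri  2000: Fri/Sun  2001: Sun/Mon  2002: Mon/Tue  2003: Tue/Wed  2004: Wed/Fri  2005: Fri/Sat  2006: Sat/Sun  2007: Sun/Mon  2008: Mon/Wed  2009: Wed/Thu ✓  2010: Thu/Fri  …(8 more)…  2019: Mon/Tue  2020: Tue/Thu  2021: Thu/Fri  2022: Fri/Sat  2023: Sat/Sun  2024: Sun/Tue  2025: Tue/Wed  2026: Wed/Thu ✓  2027: Thu/Fri  2028: Fri/Sun  2029: Sun/Mon  2030: Mon/Tue  2031: Tue/Wed  2032: Wed/Fri
Both conditions hold in: 1998, 2009, 2015, 2026 — 4.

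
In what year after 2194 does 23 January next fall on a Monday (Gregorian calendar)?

From one year to the next, a fixed date's weekday advances by 1, or by 2 when a Feb 29 lies between the two dates.
2194: January 23 is Thursday.
2195: Friday (+1)
2196: Saturday (+1)
2197: Monday (+2)
23 January falls on a Monday in 2197.

2197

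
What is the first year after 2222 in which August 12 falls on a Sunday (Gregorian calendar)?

2227

From one year to the next, a fixed date's weekday advances by 1, or by 2 when a Feb 29 lies between the two dates.
2222: August 12 is Monday.
2223: Tuesday (+1)
2224: Thursday (+2)
2225: Friday (+1)
2226: Saturday (+1)
2227: Sunday (+1)
August 12 falls on a Sunday in 2227.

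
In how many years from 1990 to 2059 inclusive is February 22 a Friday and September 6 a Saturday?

Check each year's weekday for February 22 and September 6:
  1990: Thu/Thu  1991: Fri/Fri  1992: Sat/Sun  1993: Mon/Mon  1994: Tue/Tue  1995: Wed/Wed  1996: Thu/Fri  1997: Sat/Sat  1998: Sun/Sun  1999: Mon/Mon  2000: Tue/Wed  2001: Thu/Thu  2002: Fri/Fri  2003: Sat/Sat  …(42 more)…  2046: Thu/Thu  2047: Fri/Fri  2048: Sat/Sun  2049: Mon/Mon  2050: Tue/Tue  2051: Wed/Wed  2052: Thu/Fri  2053: Sat/Sat  2054: Sun/Sun  2055: Mon/Mon  2056: Tue/Wed  2057: Thu/Thu  2058: Fri/Fri  2059: Sat/Sat
Both conditions hold in: 2008, 2036 — 2.

2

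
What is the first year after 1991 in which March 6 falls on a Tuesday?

From one year to the next, a fixed date's weekday advances by 1, or by 2 when a Feb 29 lies between the two dates.
1991: March 6 is Wednesday.
1992: Friday (+2)
1993: Saturday (+1)
1994: Sunday (+1)
1995: Monday (+1)
1996: Wednesday (+2)
1997: Thursday (+1)
1998: Friday (+1)
1999: Saturday (+1)
2000: Monday (+2)
2001: Tuesday (+1)
March 6 falls on a Tuesday in 2001.

2001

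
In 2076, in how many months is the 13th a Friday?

Check the 13th of each month of 2076: Jan 13: Mon, Feb 13: Thu, Mar 13: Fri, Apr 13: Mon, May 13: Wed, Jun 13: Sat, Jul 13: Mon, Aug 13: Thu, Sep 13: Sun, Oct 13: Tue, Nov 13: Fri, Dec 13: Sun.
Friday occurs in March, November — 2 months.

2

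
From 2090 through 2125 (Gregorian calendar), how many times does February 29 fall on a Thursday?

1

Leap years in 2090–2125: 8 of them.
Feb 29 weekday advances by 5 (mod 7) from one leap year to the next four years later (or differs when a century non-leap intervenes).
Leap-day weekdays: 2092:Fri 2096:Wed 2104:Fri 2108:Wed 2112:Mon 2116:Sat 2120:Thu✓ 2124:Tue
Thursday: 2120 → 1.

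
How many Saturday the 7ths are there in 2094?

1

Check the 7th of each month of 2094: Jan 7: Thu, Feb 7: Sun, Mar 7: Sun, Apr 7: Wed, May 7: Fri, Jun 7: Mon, Jul 7: Wed, Aug 7: Sat, Sep 7: Tue, Oct 7: Thu, Nov 7: Sun, Dec 7: Tue.
Saturday occurs in August — 1 month.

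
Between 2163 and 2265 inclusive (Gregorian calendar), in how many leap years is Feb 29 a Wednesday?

Leap years in 2163–2265: 25 of them.
Feb 29 weekday advances by 5 (mod 7) from one leap year to the next four years later (or differs when a century non-leap intervenes).
Leap-day weekdays: 2164:Wed✓ 2168:Mon 2172:Sat 2176:Thu 2180:Tue 2184:Sun 2188:Fri 2192:Wed✓ 2196:Mon 2204:Wed✓ 2208:Mon 2212:Sat 2216:Thu 2220:Tue 2224:Sun 2228:Fri 2232:Wed✓ 2236:Mon 2240:Sat 2244:Thu 2248:Tue 2252:Sun 2256:Fri 2260:Wed✓ 2264:Mon
Wednesday: 2164, 2192, 2204, 2232, 2260 → 5.

5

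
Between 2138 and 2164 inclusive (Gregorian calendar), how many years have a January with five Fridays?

January has 31 days; it has five Fridays when Friday falls among the first (month-length − 28) days — i.e. when January 1 is one of Friday/Thursday/Wednesday.
January 1 by year: 2138:Wed✓ 2139:Thu✓ 2140:Fri✓ 2141:Sun 2142:Mon 2143:Tue 2144:Wed✓ 2145:Fri✓ 2146:Sat 2147:Sun 2148:Mon 2149:Wed✓ 2150:Thu✓ 2151:Fri✓ 2152:Sat 2153:Mon 2154:Tue 2155:Wed✓ 2156:Thu✓ 2157:Sat 2158:Sun 2159:Mon 2160:Tue 2161:Thu✓ 2162:Fri✓ 2163:Sat 2164:Sun
Years with five Fridays: 2138, 2139, 2140, 2144, 2145, 2149, 2150, 2151, 2155, 2156, 2161, 2162 → 12.

12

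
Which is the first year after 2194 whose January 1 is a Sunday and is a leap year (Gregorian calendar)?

2204

Jan 1 advances by 2 weekdays after a leap year and by 1 after a common year.
2194: Jan 1 is Wednesday.
2195: Thursday
2196: Friday (leap)
2197: Sunday
2198: Monday
2199: Tuesday
2200: Wednesday
2201: Thursday
2202: Friday
2203: Saturday
2204: Sunday (leap)
2204 begins on a Sunday and is a leap year.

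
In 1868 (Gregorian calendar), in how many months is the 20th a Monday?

3

Check the 20th of each month of 1868: Jan 20: Mon, Feb 20: Thu, Mar 20: Fri, Apr 20: Mon, May 20: Wed, Jun 20: Sat, Jul 20: Mon, Aug 20: Thu, Sep 20: Sun, Oct 20: Tue, Nov 20: Fri, Dec 20: Sun.
Monday occurs in January, April, July — 3 months.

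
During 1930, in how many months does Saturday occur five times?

4

A month of length L has five Saturdays iff its first Saturday is on day ≤ L−28 (so day 1–3 in a 31-day month, 1–2 in a 30-day month, day 1 in a leap February).
Checking each month of 1930: Jan starts Wed (31d); Feb starts Sat (28d); Mar starts Sat (31d) ✓; Apr starts Tue (30d); May starts Thu (31d) ✓; Jun starts Sun (30d); Jul starts Tue (31d); Aug starts Fri (31d) ✓; Sep starts Mon (30d); Oct starts Wed (31d); Nov starts Sat (30d) ✓; Dec starts Mon (31d).
Five-Saturday months: March, May, August, November → 4.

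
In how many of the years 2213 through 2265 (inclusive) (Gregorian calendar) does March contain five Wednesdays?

24

March has 31 days; it has five Wednesdays when Wednesday falls among the first (month-length − 28) days — i.e. when March 1 is one of Wednesday/Tuesday/Monday.
March 1 by year: 2213:Mon✓ 2214:Tue✓ 2215:Wed✓ 2216:Fri 2217:Sat 2218:Sun 2219:Mon✓ 2220:Wed✓ 2221:Thu 2222:Fri 2223:Sat 2224:Mon✓ 2225:Tue✓ 2226:Wed✓ 2227:Thu …(23 more)… 2251:Sat 2252:Mon✓ 2253:Tue✓ 2254:Wed✓ 2255:Thu 2256:Sat 2257:Sun 2258:Mon✓ 2259:Tue✓ 2260:Thu 2261:Fri 2262:Sat 2263:Sun 2264:Tue✓ 2265:Wed✓
Years with five Wednesdays: 2213, 2214, 2215, 2219, 2220, 2224, 2225, 2226, 2230, 2231, 2236, 2237, 2241, 2242, 2243, 2247, 2248, 2252, 2253, 2254, 2258, 2259, 2264, 2265 → 24.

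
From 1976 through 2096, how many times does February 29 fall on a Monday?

Leap years in 1976–2096: 31 of them.
Feb 29 weekday advances by 5 (mod 7) from one leap year to the next four years later (or differs when a century non-leap intervenes).
Leap-day weekdays: 1976:Sun 1980:Fri 1984:Wed 1988:Mon✓ 1992:Sat 1996:Thu 2000:Tue 2004:Sun 2008:Fri 2012:Wed 2016:Mon✓ 2020:Sat 2024:Thu …(5 more)… 2048:Sat 2052:Thu 2056:Tue 2060:Sun 2064:Fri 2068:Wed 2072:Mon✓ 2076:Sat 2080:Thu 2084:Tue 2088:Sun 2092:Fri 2096:Wed
Monday: 1988, 2016, 2044, 2072 → 4.

4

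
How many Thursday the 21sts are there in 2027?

2

Check the 21st of each month of 2027: Jan 21: Thu, Feb 21: Sun, Mar 21: Sun, Apr 21: Wed, May 21: Fri, Jun 21: Mon, Jul 21: Wed, Aug 21: Sat, Sep 21: Tue, Oct 21: Thu, Nov 21: Sun, Dec 21: Tue.
Thursday occurs in January, October — 2 months.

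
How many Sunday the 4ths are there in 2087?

1

Check the 4th of each month of 2087: Jan 4: Sat, Feb 4: Tue, Mar 4: Tue, Apr 4: Fri, May 4: Sun, Jun 4: Wed, Jul 4: Fri, Aug 4: Mon, Sep 4: Thu, Oct 4: Sat, Nov 4: Tue, Dec 4: Thu.
Sunday occurs in May — 1 month.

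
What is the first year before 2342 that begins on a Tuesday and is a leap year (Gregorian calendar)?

2324

Jan 1 advances by 2 weekdays after a leap year and by 1 after a common year.
2342: Jan 1 is Thursday.
2341: Wednesday
2340: Monday (leap)
2339: Sunday
2338: Saturday
2337: Friday
2336: Wednesday (leap)
2335: Tuesday
2334: Monday
2333: Sunday
2332: Friday (leap)
2331: Thursday
2330: Wednesday
2329: Tuesday
2328: Sunday (leap)
2327: Saturday
2326: Friday
2325: Thursday
2324: Tuesday (leap)
2324 begins on a Tuesday and is a leap year.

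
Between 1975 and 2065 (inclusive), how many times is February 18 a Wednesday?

14

Track February 18's weekday year by year (advancing +1, or +2 across a Feb 29):
  1975: Tue  1976: Wed (+1) ✓  1977: Fri (+2)  1978: Sat (+1)  1979: Sun (+1)
  1980: Mon (+1)  1981: Wed (+2) ✓  1982: Thu (+1)  1983: Fri (+1)  1984: Sat (+1)
  1985: Mon (+2)  1986: Tue (+1)  1987: Wed (+1) ✓  1988: Thu (+1)  … (63 more years) …
  2052: Sun (+1)  2053: Tue (+2)  2054: Wed (+1) ✓  2055: Thu (+1)  2056: Fri (+1)
  2057: Sun (+2)  2058: Mon (+1)  2059: Tue (+1)  2060: Wed (+1) ✓  2061: Fri (+2)
  2062: Sat (+1)  2063: Sun (+1)  2064: Mon (+1)  2065: Wed (+2) ✓
Wednesday years: 1976, 1981, 1987, 1998, 2004, 2009, 2015, 2026, 2032, 2037, 2043, 2054, 2060, 2065 — 14 in total.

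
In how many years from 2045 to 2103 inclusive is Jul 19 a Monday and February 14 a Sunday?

7

Check each year's weekday for Jul 19 and February 14:
  2045: Wed/Tue  2046: Thu/Wed  2047: Fri/Thu  2048: Sun/Fri  2049: Mon/Sun ✓  2050: Tue/Mon  2051: Wed/Tue  2052: Fri/Wed  2053: Sat/Fri  2054: Sun/Sat  2055: Mon/Sun ✓  2056: Wed/Mon  2057: Thu/Wed  2058: Fri/Thu  …(31 more)…  2090: Wed/Tue  2091: Thu/Wed  2092: Sat/Thu  2093: Sun/Sat  2094: Mon/Sun ✓  2095: Tue/Mon  2096: Thu/Tue  2097: Fri/Thu  2098: Sat/Fri  2099: Sun/Sat  2100: Mon/Sun ✓  2101: Tue/Mon  2102: Wed/Tue  2103: Thu/Wed
Both conditions hold in: 2049, 2055, 2066, 2077, 2083, 2094, 2100 — 7.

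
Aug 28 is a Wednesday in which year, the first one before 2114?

2109

From one year to the next, a fixed date's weekday advances by 1, or by 2 when a Feb 29 lies between the two dates.
2114: August 28 is Tuesday.
2113: Monday (−1)
2112: Sunday (−1)
2111: Friday (−2)
2110: Thursday (−1)
2109: Wednesday (−1)
Aug 28 falls on a Wednesday in 2109.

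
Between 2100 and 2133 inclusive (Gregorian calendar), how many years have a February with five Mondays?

February has 28 days (29 in leap years); it has five Mondays when Monday falls among the first (month-length − 28) days — i.e. when February 1 is Monday in a leap year (never in a common year).
February 1 by year: 2100:Mon 2101:Tue 2102:Wed 2103:Thu 2104:Fri 2105:Sun 2106:Mon 2107:Tue 2108:Wed 2109:Fri 2110:Sat 2111:Sun 2112:Mon✓ 2113:Wed 2114:Thu …(4 more)… 2119:Wed 2120:Thu 2121:Sat 2122:Sun 2123:Mon 2124:Tue 2125:Thu 2126:Fri 2127:Sat 2128:Sun 2129:Tue 2130:Wed 2131:Thu 2132:Fri 2133:Sun
Years with five Mondays: 2112 → 1.

1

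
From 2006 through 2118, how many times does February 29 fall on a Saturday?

4

Leap years in 2006–2118: 27 of them.
Feb 29 weekday advances by 5 (mod 7) from one leap year to the next four years later (or differs when a century non-leap intervenes).
Leap-day weekdays: 2008:Fri 2012:Wed 2016:Mon 2020:Sat✓ 2024:Thu 2028:Tue 2032:Sun 2036:Fri 2040:Wed 2044:Mon 2048:Sat✓ 2052:Thu 2056:Tue 2060:Sun 2064:Fri 2068:Wed 2072:Mon 2076:Sat✓ 2080:Thu 2084:Tue 2088:Sun 2092:Fri 2096:Wed 2104:Fri 2108:Wed 2112:Mon 2116:Sat✓
Saturday: 2020, 2048, 2076, 2116 → 4.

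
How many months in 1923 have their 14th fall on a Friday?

Check the 14th of each month of 1923: Jan 14: Sun, Feb 14: Wed, Mar 14: Wed, Apr 14: Sat, May 14: Mon, Jun 14: Thu, Jul 14: Sat, Aug 14: Tue, Sep 14: Fri, Oct 14: Sun, Nov 14: Wed, Dec 14: Fri.
Friday occurs in September, December — 2 months.

2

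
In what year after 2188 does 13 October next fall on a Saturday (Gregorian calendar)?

From one year to the next, a fixed date's weekday advances by 1, or by 2 when a Feb 29 lies between the two dates.
2188: October 13 is Monday.
2189: Tuesday (+1)
2190: Wednesday (+1)
2191: Thursday (+1)
2192: Saturday (+2)
13 October falls on a Saturday in 2192.

2192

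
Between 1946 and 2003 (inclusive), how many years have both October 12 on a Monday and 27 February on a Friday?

Check each year's weekday for October 12 and 27 February:
  1946: Sat/Wed  1947: Sun/Thu  1948: Tue/Fri  1949: Wed/Sun  1950: Thu/Mon  1951: Fri/Tue  1952: Sun/Wed  1953: Mon/Fri ✓  1954: Tue/Sat  1955: Wed/Sun  1956: Fri/Mon  1957: Sat/Wed  1958: Sun/Thu  1959: Mon/Fri ✓  …(30 more)…  1990: Fri/Tue  1991: Sat/Wed  1992: Mon/Thu  1993: Tue/Sat  1994: Wed/Sun  1995: Thu/Mon  1996: Sat/Tue  1997: Sun/Thu  1998: Mon/Fri ✓  1999: Tue/Sat  2000: Thu/Sun  2001: Fri/Tue  2002: Sat/Wed  2003: Sun/Thu
Both conditions hold in: 1953, 1959, 1970, 1981, 1987, 1998 — 6.

6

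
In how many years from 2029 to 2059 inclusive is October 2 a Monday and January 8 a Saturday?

1

Check each year's weekday for October 2 and January 8:
  2029: Tue/Mon  2030: Wed/Tue  2031: Thu/Wed  2032: Sat/Thu  2033: Sun/Sat  2034: Mon/Sun  2035: Tue/Mon  2036: Thu/Tue  2037: Fri/Thu  2038: Sat/Fri  2039: Sun/Sat  2040: Tue/Sun  2041: Wed/Tue  2042: Thu/Wed  …(3 more)…  2046: Tue/Mon  2047: Wed/Tue  2048: Fri/Wed  2049: Sat/Fri  2050: Sun/Sat  2051: Mon/Sun  2052: Wed/Mon  2053: Thu/Wed  2054: Fri/Thu  2055: Sat/Fri  2056: Mon/Sat ✓  2057: Tue/Mon  2058: Wed/Tue  2059: Thu/Wed
Both conditions hold in: 2056 — 1.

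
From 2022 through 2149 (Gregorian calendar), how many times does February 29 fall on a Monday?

Leap years in 2022–2149: 31 of them.
Feb 29 weekday advances by 5 (mod 7) from one leap year to the next four years later (or differs when a century non-leap intervenes).
Leap-day weekdays: 2024:Thu 2028:Tue 2032:Sun 2036:Fri 2040:Wed 2044:Mon✓ 2048:Sat 2052:Thu 2056:Tue 2060:Sun 2064:Fri 2068:Wed 2072:Mon✓ …(5 more)… 2096:Wed 2104:Fri 2108:Wed 2112:Mon✓ 2116:Sat 2120:Thu 2124:Tue 2128:Sun 2132:Fri 2136:Wed 2140:Mon✓ 2144:Sat 2148:Thu
Monday: 2044, 2072, 2112, 2140 → 4.

4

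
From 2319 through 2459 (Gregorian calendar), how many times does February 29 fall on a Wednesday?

Leap years in 2319–2459: 35 of them.
Feb 29 weekday advances by 5 (mod 7) from one leap year to the next four years later (or differs when a century non-leap intervenes).
Leap-day weekdays: 2320:Sun 2324:Fri 2328:Wed✓ 2332:Mon 2336:Sat 2340:Thu 2344:Tue 2348:Sun 2352:Fri 2356:Wed✓ 2360:Mon 2364:Sat 2368:Thu …(9 more)… 2408:Fri 2412:Wed✓ 2416:Mon 2420:Sat 2424:Thu 2428:Tue 2432:Sun 2436:Fri 2440:Wed✓ 2444:Mon 2448:Sat 2452:Thu 2456:Tue
Wednesday: 2328, 2356, 2384, 2412, 2440 → 5.

5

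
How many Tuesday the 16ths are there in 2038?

Check the 16th of each month of 2038: Jan 16: Sat, Feb 16: Tue, Mar 16: Tue, Apr 16: Fri, May 16: Sun, Jun 16: Wed, Jul 16: Fri, Aug 16: Mon, Sep 16: Thu, Oct 16: Sat, Nov 16: Tue, Dec 16: Thu.
Tuesday occurs in February, March, November — 3 months.

3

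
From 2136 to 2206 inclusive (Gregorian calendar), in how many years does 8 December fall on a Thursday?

10

Track 8 December's weekday year by year (advancing +1, or +2 across a Feb 29):
  2136: Sat  2137: Sun (+1)  2138: Mon (+1)  2139: Tue (+1)  2140: Thu (+2) ✓
  2141: Fri (+1)  2142: Sat (+1)  2143: Sun (+1)  2144: Tue (+2)  2145: Wed (+1)
  2146: Thu (+1) ✓  2147: Fri (+1)  2148: Sun (+2)  2149: Mon (+1)  … (43 more years) …
  2193: Sun (+1)  2194: Mon (+1)  2195: Tue (+1)  2196: Thu (+2) ✓  2197: Fri (+1)
  2198: Sat (+1)  2199: Sun (+1)  2200: Mon (+1)  2201: Tue (+1)  2202: Wed (+1)
  2203: Thu (+1) ✓  2204: Sat (+2)  2205: Sun (+1)  2206: Mon (+1)
Thursday years: 2140, 2146, 2157, 2163, 2168, 2174, 2185, 2191, 2196, 2203 — 10 in total.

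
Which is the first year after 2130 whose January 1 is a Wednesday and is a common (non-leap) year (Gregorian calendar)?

2138

Jan 1 advances by 2 weekdays after a leap year and by 1 after a common year.
2130: Jan 1 is Sunday.
2131: Monday
2132: Tuesday (leap)
2133: Thursday
2134: Friday
2135: Saturday
2136: Sunday (leap)
2137: Tuesday
2138: Wednesday
2138 begins on a Wednesday and is a common year.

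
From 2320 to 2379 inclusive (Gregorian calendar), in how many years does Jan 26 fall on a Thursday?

Track Jan 26's weekday year by year (advancing +1, or +2 across a Feb 29):
  2320: Mon  2321: Wed (+2)  2322: Thu (+1) ✓  2323: Fri (+1)  2324: Sat (+1)
  2325: Mon (+2)  2326: Tue (+1)  2327: Wed (+1)  2328: Thu (+1) ✓  2329: Sat (+2)
  2330: Sun (+1)  2331: Mon (+1)  2332: Tue (+1)  2333: Thu (+2) ✓  … (32 more years) …
  2366: Wed (+1)  2367: Thu (+1) ✓  2368: Fri (+1)  2369: Sun (+2)  2370: Mon (+1)
  2371: Tue (+1)  2372: Wed (+1)  2373: Fri (+2)  2374: Sat (+1)  2375: Sun (+1)
  2376: Mon (+1)  2377: Wed (+2)  2378: Thu (+1) ✓  2379: Fri (+1)
Thursday years: 2322, 2328, 2333, 2339, 2350, 2356, 2361, 2367, 2378 — 9 in total.

9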